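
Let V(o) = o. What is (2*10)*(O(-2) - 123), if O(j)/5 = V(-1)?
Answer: -2560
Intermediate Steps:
O(j) = -5 (O(j) = 5*(-1) = -5)
(2*10)*(O(-2) - 123) = (2*10)*(-5 - 123) = 20*(-128) = -2560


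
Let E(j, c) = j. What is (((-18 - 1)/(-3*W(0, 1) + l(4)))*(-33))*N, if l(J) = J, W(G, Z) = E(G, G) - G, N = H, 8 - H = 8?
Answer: 0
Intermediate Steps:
H = 0 (H = 8 - 1*8 = 8 - 8 = 0)
N = 0
W(G, Z) = 0 (W(G, Z) = G - G = 0)
(((-18 - 1)/(-3*W(0, 1) + l(4)))*(-33))*N = (((-18 - 1)/(-3*0 + 4))*(-33))*0 = (-19/(0 + 4)*(-33))*0 = (-19/4*(-33))*0 = (-19*¼*(-33))*0 = -19/4*(-33)*0 = (627/4)*0 = 0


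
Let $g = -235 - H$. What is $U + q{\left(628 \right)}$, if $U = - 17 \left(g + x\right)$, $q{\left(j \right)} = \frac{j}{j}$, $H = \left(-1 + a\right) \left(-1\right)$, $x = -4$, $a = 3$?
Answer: $4030$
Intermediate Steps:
$H = -2$ ($H = \left(-1 + 3\right) \left(-1\right) = 2 \left(-1\right) = -2$)
$q{\left(j \right)} = 1$
$g = -233$ ($g = -235 - -2 = -235 + 2 = -233$)
$U = 4029$ ($U = - 17 \left(-233 - 4\right) = \left(-17\right) \left(-237\right) = 4029$)
$U + q{\left(628 \right)} = 4029 + 1 = 4030$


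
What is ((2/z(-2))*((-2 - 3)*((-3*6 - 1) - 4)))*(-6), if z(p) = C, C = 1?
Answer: -1380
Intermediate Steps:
z(p) = 1
((2/z(-2))*((-2 - 3)*((-3*6 - 1) - 4)))*(-6) = ((2/1)*((-2 - 3)*((-3*6 - 1) - 4)))*(-6) = ((2*1)*(-5*((-18 - 1) - 4)))*(-6) = (2*(-5*(-19 - 4)))*(-6) = (2*(-5*(-23)))*(-6) = (2*115)*(-6) = 230*(-6) = -1380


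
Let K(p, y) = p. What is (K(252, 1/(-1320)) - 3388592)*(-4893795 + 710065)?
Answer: 14175899708200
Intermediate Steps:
(K(252, 1/(-1320)) - 3388592)*(-4893795 + 710065) = (252 - 3388592)*(-4893795 + 710065) = -3388340*(-4183730) = 14175899708200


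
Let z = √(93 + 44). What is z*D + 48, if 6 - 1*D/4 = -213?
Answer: 48 + 876*√137 ≈ 10301.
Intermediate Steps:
D = 876 (D = 24 - 4*(-213) = 24 + 852 = 876)
z = √137 ≈ 11.705
z*D + 48 = √137*876 + 48 = 876*√137 + 48 = 48 + 876*√137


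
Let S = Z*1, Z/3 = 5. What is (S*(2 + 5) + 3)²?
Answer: 11664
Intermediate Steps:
Z = 15 (Z = 3*5 = 15)
S = 15 (S = 15*1 = 15)
(S*(2 + 5) + 3)² = (15*(2 + 5) + 3)² = (15*7 + 3)² = (105 + 3)² = 108² = 11664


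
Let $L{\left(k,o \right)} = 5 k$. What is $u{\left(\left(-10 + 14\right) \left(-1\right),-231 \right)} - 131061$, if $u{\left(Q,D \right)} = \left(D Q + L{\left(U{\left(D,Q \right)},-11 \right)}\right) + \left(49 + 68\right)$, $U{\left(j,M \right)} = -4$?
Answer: $-130040$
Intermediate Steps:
$u{\left(Q,D \right)} = 97 + D Q$ ($u{\left(Q,D \right)} = \left(D Q + 5 \left(-4\right)\right) + \left(49 + 68\right) = \left(D Q - 20\right) + 117 = \left(-20 + D Q\right) + 117 = 97 + D Q$)
$u{\left(\left(-10 + 14\right) \left(-1\right),-231 \right)} - 131061 = \left(97 - 231 \left(-10 + 14\right) \left(-1\right)\right) - 131061 = \left(97 - 231 \cdot 4 \left(-1\right)\right) - 131061 = \left(97 - -924\right) - 131061 = \left(97 + 924\right) - 131061 = 1021 - 131061 = -130040$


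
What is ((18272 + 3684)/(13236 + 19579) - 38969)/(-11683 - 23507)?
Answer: 426248593/384919950 ≈ 1.1074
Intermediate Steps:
((18272 + 3684)/(13236 + 19579) - 38969)/(-11683 - 23507) = (21956/32815 - 38969)/(-35190) = (21956*(1/32815) - 38969)*(-1/35190) = (21956/32815 - 38969)*(-1/35190) = -1278745779/32815*(-1/35190) = 426248593/384919950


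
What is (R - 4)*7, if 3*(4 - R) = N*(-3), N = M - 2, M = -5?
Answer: -49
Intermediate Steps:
N = -7 (N = -5 - 2 = -7)
R = -3 (R = 4 - (-7)*(-3)/3 = 4 - ⅓*21 = 4 - 7 = -3)
(R - 4)*7 = (-3 - 4)*7 = -7*7 = -49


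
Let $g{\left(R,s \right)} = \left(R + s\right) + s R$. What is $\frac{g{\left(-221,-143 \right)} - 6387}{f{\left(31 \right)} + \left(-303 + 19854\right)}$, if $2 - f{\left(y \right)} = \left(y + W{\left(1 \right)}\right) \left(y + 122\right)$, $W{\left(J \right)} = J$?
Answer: $\frac{24852}{14657} \approx 1.6956$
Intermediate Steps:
$g{\left(R,s \right)} = R + s + R s$ ($g{\left(R,s \right)} = \left(R + s\right) + R s = R + s + R s$)
$f{\left(y \right)} = 2 - \left(1 + y\right) \left(122 + y\right)$ ($f{\left(y \right)} = 2 - \left(y + 1\right) \left(y + 122\right) = 2 - \left(1 + y\right) \left(122 + y\right)$)
$\frac{g{\left(-221,-143 \right)} - 6387}{f{\left(31 \right)} + \left(-303 + 19854\right)} = \frac{\left(-221 - 143 - -31603\right) - 6387}{\left(-120 - 31^{2} - 3813\right) + \left(-303 + 19854\right)} = \frac{\left(-221 - 143 + 31603\right) - 6387}{\left(-120 - 961 - 3813\right) + 19551} = \frac{31239 - 6387}{\left(-120 - 961 - 3813\right) + 19551} = \frac{24852}{-4894 + 19551} = \frac{24852}{14657}$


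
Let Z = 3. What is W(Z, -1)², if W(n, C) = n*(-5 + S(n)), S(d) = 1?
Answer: 144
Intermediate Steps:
W(n, C) = -4*n (W(n, C) = n*(-5 + 1) = n*(-4) = -4*n)
W(Z, -1)² = (-4*3)² = (-12)² = 144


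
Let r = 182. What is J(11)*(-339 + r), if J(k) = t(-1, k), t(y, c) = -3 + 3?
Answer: 0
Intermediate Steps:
t(y, c) = 0
J(k) = 0
J(11)*(-339 + r) = 0*(-339 + 182) = 0*(-157) = 0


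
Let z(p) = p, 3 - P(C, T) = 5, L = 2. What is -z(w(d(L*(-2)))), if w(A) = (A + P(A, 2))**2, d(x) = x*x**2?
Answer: -4356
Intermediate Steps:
P(C, T) = -2 (P(C, T) = 3 - 1*5 = 3 - 5 = -2)
d(x) = x**3
w(A) = (-2 + A)**2 (w(A) = (A - 2)**2 = (-2 + A)**2)
-z(w(d(L*(-2)))) = -(-2 + (2*(-2))**3)**2 = -(-2 + (-4)**3)**2 = -(-2 - 64)**2 = -1*(-66)**2 = -1*4356 = -4356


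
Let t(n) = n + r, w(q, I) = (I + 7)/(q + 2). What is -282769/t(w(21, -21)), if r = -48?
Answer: 6503687/1118 ≈ 5817.3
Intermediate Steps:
w(q, I) = (7 + I)/(2 + q)
t(n) = -48 + n (t(n) = n - 48 = -48 + n)
-282769/t(w(21, -21)) = -282769/(-48 + (7 - 21)/(2 + 21)) = -282769/(-48 - 14/23) = -282769/(-1118/23) = -282769*(-23/1118) = 6503687/1118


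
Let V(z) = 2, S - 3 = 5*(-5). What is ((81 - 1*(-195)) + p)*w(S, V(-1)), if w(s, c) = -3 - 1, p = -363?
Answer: 348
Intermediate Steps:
S = -22 (S = 3 + 5*(-5) = 3 - 25 = -22)
w(s, c) = -4
((81 - 1*(-195)) + p)*w(S, V(-1)) = ((81 - 1*(-195)) - 363)*(-4) = ((81 + 195) - 363)*(-4) = (276 - 363)*(-4) = -87*(-4) = 348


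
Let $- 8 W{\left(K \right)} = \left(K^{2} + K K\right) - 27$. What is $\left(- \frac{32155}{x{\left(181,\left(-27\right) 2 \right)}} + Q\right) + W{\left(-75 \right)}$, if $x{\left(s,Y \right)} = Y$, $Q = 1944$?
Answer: $\frac{245503}{216} \approx 1136.6$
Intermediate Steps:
$W{\left(K \right)} = \frac{27}{8} - \frac{K^{2}}{4}$ ($W{\left(K \right)} = - \frac{\left(K^{2} + K K\right) - 27}{8} = - \frac{\left(K^{2} + K^{2}\right) - 27}{8} = - \frac{2 K^{2} - 27}{8} = - \frac{-27 + 2 K^{2}}{8} = \frac{27}{8} - \frac{K^{2}}{4}$)
$\left(- \frac{32155}{x{\left(181,\left(-27\right) 2 \right)}} + Q\right) + W{\left(-75 \right)} = \left(- \frac{32155}{\left(-27\right) 2} + 1944\right) + \left(\frac{27}{8} - \frac{\left(-75\right)^{2}}{4}\right) = \left(- \frac{32155}{-54} + 1944\right) + \left(\frac{27}{8} - \frac{5625}{4}\right) = \left(\left(-32155\right) \left(- \frac{1}{54}\right) + 1944\right) + \left(\frac{27}{8} - \frac{5625}{4}\right) = \left(\frac{32155}{54} + 1944\right) - \frac{11223}{8} = \frac{137131}{54} - \frac{11223}{8} = \frac{245503}{216}$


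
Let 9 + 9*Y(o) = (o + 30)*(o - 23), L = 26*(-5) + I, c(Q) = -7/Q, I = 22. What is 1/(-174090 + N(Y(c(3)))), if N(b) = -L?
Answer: -1/173982 ≈ -5.7477e-6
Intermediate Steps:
L = -108 (L = 26*(-5) + 22 = -130 + 22 = -108)
Y(o) = -1 + (-23 + o)*(30 + o)/9 (Y(o) = -1 + ((o + 30)*(o - 23))/9 = -1 + ((30 + o)*(-23 + o))/9 = -1 + ((-23 + o)*(30 + o))/9 = -1 + (-23 + o)*(30 + o)/9)
N(b) = 108 (N(b) = -1*(-108) = 108)
1/(-174090 + N(Y(c(3)))) = 1/(-174090 + 108) = 1/(-173982) = -1/173982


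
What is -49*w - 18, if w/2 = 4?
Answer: -410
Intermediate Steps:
w = 8 (w = 2*4 = 8)
-49*w - 18 = -49*8 - 18 = -392 - 18 = -410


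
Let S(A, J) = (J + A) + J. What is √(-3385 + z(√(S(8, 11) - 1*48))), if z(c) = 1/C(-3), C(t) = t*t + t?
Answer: I*√121854/6 ≈ 58.179*I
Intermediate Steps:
C(t) = t + t² (C(t) = t² + t = t + t²)
S(A, J) = A + 2*J (S(A, J) = (A + J) + J = A + 2*J)
z(c) = ⅙ (z(c) = 1/(-3*(1 - 3)) = 1/(-3*(-2)) = 1/6 = ⅙)
√(-3385 + z(√(S(8, 11) - 1*48))) = √(-3385 + ⅙) = √(-20309/6) = I*√121854/6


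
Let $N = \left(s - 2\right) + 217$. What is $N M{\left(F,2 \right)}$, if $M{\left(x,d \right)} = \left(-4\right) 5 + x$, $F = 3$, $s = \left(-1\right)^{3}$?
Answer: $-3638$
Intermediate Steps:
$s = -1$
$M{\left(x,d \right)} = -20 + x$
$N = 214$ ($N = \left(-1 - 2\right) + 217 = -3 + 217 = 214$)
$N M{\left(F,2 \right)} = 214 \left(-20 + 3\right) = 214 \left(-17\right) = -3638$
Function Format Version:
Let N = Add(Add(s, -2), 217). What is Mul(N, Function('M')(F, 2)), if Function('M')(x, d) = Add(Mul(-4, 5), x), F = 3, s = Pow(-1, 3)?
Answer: -3638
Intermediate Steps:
s = -1
Function('M')(x, d) = Add(-20, x)
N = 214 (N = Add(Add(-1, -2), 217) = Add(-3, 217) = 214)
Mul(N, Function('M')(F, 2)) = Mul(214, Add(-20, 3)) = Mul(214, -17) = -3638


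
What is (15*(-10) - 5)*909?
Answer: -140895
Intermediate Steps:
(15*(-10) - 5)*909 = (-150 - 5)*909 = -155*909 = -140895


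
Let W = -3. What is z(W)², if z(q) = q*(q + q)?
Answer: 324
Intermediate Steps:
z(q) = 2*q² (z(q) = q*(2*q) = 2*q²)
z(W)² = (2*(-3)²)² = (2*9)² = 18² = 324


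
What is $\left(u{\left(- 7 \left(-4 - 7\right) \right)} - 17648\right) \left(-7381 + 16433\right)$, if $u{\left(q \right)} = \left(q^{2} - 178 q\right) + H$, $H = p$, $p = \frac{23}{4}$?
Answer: $-230095051$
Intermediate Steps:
$p = \frac{23}{4}$ ($p = 23 \cdot \frac{1}{4} = \frac{23}{4} \approx 5.75$)
$H = \frac{23}{4} \approx 5.75$
$u{\left(q \right)} = \frac{23}{4} + q^{2} - 178 q$ ($u{\left(q \right)} = \left(q^{2} - 178 q\right) + \frac{23}{4} = \frac{23}{4} + q^{2} - 178 q$)
$\left(u{\left(- 7 \left(-4 - 7\right) \right)} - 17648\right) \left(-7381 + 16433\right) = \left(\left(\frac{23}{4} + \left(- 7 \left(-4 - 7\right)\right)^{2} - 178 \left(- 7 \left(-4 - 7\right)\right)\right) - 17648\right) \left(-7381 + 16433\right) = \left(\left(\frac{23}{4} + \left(\left(-7\right) \left(-11\right)\right)^{2} - 178 \left(\left(-7\right) \left(-11\right)\right)\right) - 17648\right) 9052 = \left(\left(\frac{23}{4} + 77^{2} - 13706\right) - 17648\right) 9052 = \left(\left(\frac{23}{4} + 5929 - 13706\right) - 17648\right) 9052 = \left(- \frac{31085}{4} - 17648\right) 9052 = \left(- \frac{101677}{4}\right) 9052 = -230095051$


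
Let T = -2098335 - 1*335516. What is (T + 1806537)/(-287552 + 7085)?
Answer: 627314/280467 ≈ 2.2367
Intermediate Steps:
T = -2433851 (T = -2098335 - 335516 = -2433851)
(T + 1806537)/(-287552 + 7085) = (-2433851 + 1806537)/(-287552 + 7085) = -627314/(-280467) = -627314*(-1/280467) = 627314/280467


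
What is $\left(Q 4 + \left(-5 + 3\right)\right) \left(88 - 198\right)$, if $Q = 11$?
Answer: $-4620$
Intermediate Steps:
$\left(Q 4 + \left(-5 + 3\right)\right) \left(88 - 198\right) = \left(11 \cdot 4 + \left(-5 + 3\right)\right) \left(88 - 198\right) = \left(44 - 2\right) \left(-110\right) = 42 \left(-110\right) = -4620$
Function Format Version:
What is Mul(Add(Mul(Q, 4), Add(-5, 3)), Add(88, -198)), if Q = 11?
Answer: -4620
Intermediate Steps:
Mul(Add(Mul(Q, 4), Add(-5, 3)), Add(88, -198)) = Mul(Add(Mul(11, 4), Add(-5, 3)), Add(88, -198)) = Mul(Add(44, -2), -110) = Mul(42, -110) = -4620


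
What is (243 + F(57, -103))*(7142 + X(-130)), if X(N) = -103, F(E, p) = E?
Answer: 2111700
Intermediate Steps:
(243 + F(57, -103))*(7142 + X(-130)) = (243 + 57)*(7142 - 103) = 300*7039 = 2111700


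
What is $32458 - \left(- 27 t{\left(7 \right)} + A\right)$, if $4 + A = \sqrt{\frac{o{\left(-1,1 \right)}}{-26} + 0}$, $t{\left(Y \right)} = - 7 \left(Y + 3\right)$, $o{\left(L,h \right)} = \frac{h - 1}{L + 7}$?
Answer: $30572$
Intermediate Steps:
$o{\left(L,h \right)} = \frac{-1 + h}{7 + L}$
$t{\left(Y \right)} = -21 - 7 Y$ ($t{\left(Y \right)} = - 7 \left(3 + Y\right) = -21 - 7 Y$)
$A = -4$ ($A = -4 + \sqrt{\frac{\frac{1}{7 - 1} \left(-1 + 1\right)}{-26} + 0} = -4 + \sqrt{\frac{1}{6} \cdot 0 \left(- \frac{1}{26}\right) + 0} = -4 + \sqrt{0 \left(- \frac{1}{26}\right) + 0} = -4 + \sqrt{0 + 0} = -4 + \sqrt{0} = -4 + 0 = -4$)
$32458 - \left(- 27 t{\left(7 \right)} + A\right) = 32458 - \left(- 27 \left(-21 - 49\right) - 4\right) = 32458 - \left(\left(-27\right) \left(-70\right) - 4\right) = 32458 - \left(1890 - 4\right) = 32458 - 1886 = 30572$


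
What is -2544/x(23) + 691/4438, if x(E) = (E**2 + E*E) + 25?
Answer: -3513973/1602118 ≈ -2.1933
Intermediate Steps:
x(E) = 25 + 2*E**2 (x(E) = (E**2 + E**2) + 25 = 2*E**2 + 25 = 25 + 2*E**2)
-2544/x(23) + 691/4438 = -2544/(25 + 2*23**2) + 691/4438 = -2544/(25 + 2*529) + 691*(1/4438) = -2544/(25 + 1058) + 691/4438 = -2544/1083 + 691/4438 = -2544*1/1083 + 691/4438 = -848/361 + 691/4438 = -3513973/1602118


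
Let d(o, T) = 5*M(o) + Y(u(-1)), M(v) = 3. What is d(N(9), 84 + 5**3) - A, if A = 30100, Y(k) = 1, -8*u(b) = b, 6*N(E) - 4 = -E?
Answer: -30084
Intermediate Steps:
N(E) = 2/3 - E/6 (N(E) = 2/3 + (-E)/6 = 2/3 - E/6)
u(b) = -b/8
d(o, T) = 16 (d(o, T) = 5*3 + 1 = 15 + 1 = 16)
d(N(9), 84 + 5**3) - A = 16 - 1*30100 = 16 - 30100 = -30084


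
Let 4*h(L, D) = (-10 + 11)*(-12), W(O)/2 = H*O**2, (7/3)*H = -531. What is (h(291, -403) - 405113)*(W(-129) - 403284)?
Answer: 22622169250824/7 ≈ 3.2317e+12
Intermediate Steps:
H = -1593/7 (H = (3/7)*(-531) = -1593/7 ≈ -227.57)
W(O) = -3186*O**2/7 (W(O) = 2*(-1593*O**2/7) = -3186*O**2/7)
h(L, D) = -3 (h(L, D) = ((-10 + 11)*(-12))/4 = (1*(-12))/4 = (1/4)*(-12) = -3)
(h(291, -403) - 405113)*(W(-129) - 403284) = (-3 - 405113)*(-3186/7*(-129)**2 - 403284) = -405116*(-3186/7*16641 - 403284) = -405116*(-53018226/7 - 403284) = -405116*(-55841214/7) = 22622169250824/7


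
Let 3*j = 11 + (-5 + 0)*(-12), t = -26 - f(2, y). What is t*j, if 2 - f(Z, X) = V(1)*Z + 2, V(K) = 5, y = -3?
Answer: -1136/3 ≈ -378.67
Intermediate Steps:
f(Z, X) = -5*Z (f(Z, X) = 2 - (5*Z + 2) = 2 - (2 + 5*Z) = 2 + (-2 - 5*Z) = -5*Z)
t = -16 (t = -26 - (-5)*2 = -26 - 1*(-10) = -26 + 10 = -16)
j = 71/3 (j = (11 + (-5 + 0)*(-12))/3 = (11 - 5*(-12))/3 = (11 + 60)/3 = (⅓)*71 = 71/3 ≈ 23.667)
t*j = -16*71/3 = -1136/3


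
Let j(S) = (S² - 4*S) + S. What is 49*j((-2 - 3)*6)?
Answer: 48510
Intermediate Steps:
j(S) = S² - 3*S
49*j((-2 - 3)*6) = 49*(((-2 - 3)*6)*(-3 + (-2 - 3)*6)) = 49*((-5*6)*(-3 - 5*6)) = 49*(-30*(-3 - 30)) = 49*(-30*(-33)) = 49*990 = 48510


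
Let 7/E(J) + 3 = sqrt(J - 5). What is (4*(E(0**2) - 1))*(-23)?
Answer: 230 + 46*I*sqrt(5) ≈ 230.0 + 102.86*I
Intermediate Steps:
E(J) = 7/(-3 + sqrt(-5 + J)) (E(J) = 7/(-3 + sqrt(J - 5)) = 7/(-3 + sqrt(-5 + J)))
(4*(E(0**2) - 1))*(-23) = (4*(7/(-3 + sqrt(-5 + 0**2)) - 1))*(-23) = (4*(7/(-3 + sqrt(-5 + 0)) - 1))*(-23) = (4*(7/(-3 + sqrt(-5)) - 1))*(-23) = (4*(7/(-3 + I*sqrt(5)) - 1))*(-23) = (4*(-1 + 7/(-3 + I*sqrt(5))))*(-23) = (-4 + 28/(-3 + I*sqrt(5)))*(-23) = 92 - 644/(-3 + I*sqrt(5))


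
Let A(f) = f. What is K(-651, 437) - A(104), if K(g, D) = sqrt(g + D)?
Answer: -104 + I*sqrt(214) ≈ -104.0 + 14.629*I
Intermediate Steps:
K(g, D) = sqrt(D + g)
K(-651, 437) - A(104) = sqrt(437 - 651) - 1*104 = sqrt(-214) - 104 = I*sqrt(214) - 104 = -104 + I*sqrt(214)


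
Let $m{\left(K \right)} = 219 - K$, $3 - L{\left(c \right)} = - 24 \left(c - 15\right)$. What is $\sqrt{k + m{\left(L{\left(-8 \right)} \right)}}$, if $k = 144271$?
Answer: $\sqrt{145039} \approx 380.84$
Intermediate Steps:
$L{\left(c \right)} = -357 + 24 c$ ($L{\left(c \right)} = 3 - - 24 \left(c - 15\right) = 3 - - 24 \left(-15 + c\right) = 3 - \left(360 - 24 c\right) = 3 + \left(-360 + 24 c\right) = -357 + 24 c$)
$\sqrt{k + m{\left(L{\left(-8 \right)} \right)}} = \sqrt{144271 + \left(219 - \left(-357 + 24 \left(-8\right)\right)\right)} = \sqrt{144271 + \left(219 - \left(-357 - 192\right)\right)} = \sqrt{144271 + \left(219 - -549\right)} = \sqrt{144271 + \left(219 + 549\right)} = \sqrt{144271 + 768} = \sqrt{145039}$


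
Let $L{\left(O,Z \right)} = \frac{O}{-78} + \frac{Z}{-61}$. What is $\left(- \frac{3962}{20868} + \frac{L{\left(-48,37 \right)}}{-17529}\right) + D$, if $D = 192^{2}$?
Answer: $\frac{594071710557053}{16115309522} \approx 36864.0$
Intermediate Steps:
$L{\left(O,Z \right)} = - \frac{Z}{61} - \frac{O}{78}$ ($L{\left(O,Z \right)} = O \left(- \frac{1}{78}\right) + Z \left(- \frac{1}{61}\right) = - \frac{O}{78} - \frac{Z}{61} = - \frac{Z}{61} - \frac{O}{78}$)
$D = 36864$
$\left(- \frac{3962}{20868} + \frac{L{\left(-48,37 \right)}}{-17529}\right) + D = \left(- \frac{3962}{20868} + \frac{\left(- \frac{1}{61}\right) 37 - - \frac{8}{13}}{-17529}\right) + 36864 = \left(\left(-3962\right) \frac{1}{20868} + \left(- \frac{37}{61} + \frac{8}{13}\right) \left(- \frac{1}{17529}\right)\right) + 36864 = \left(- \frac{1981}{10434} + \frac{7}{793} \left(- \frac{1}{17529}\right)\right) + 36864 = \left(- \frac{1981}{10434} - \frac{7}{13900497}\right) + 36864 = - \frac{3059661955}{16115309522} + 36864 = \frac{594071710557053}{16115309522}$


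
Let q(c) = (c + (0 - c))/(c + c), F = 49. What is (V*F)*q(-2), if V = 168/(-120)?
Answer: 0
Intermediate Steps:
q(c) = 0 (q(c) = (c - c)/((2*c)) = 0*(1/(2*c)) = 0)
V = -7/5 (V = 168*(-1/120) = -7/5 ≈ -1.4000)
(V*F)*q(-2) = -7/5*49*0 = -343/5*0 = 0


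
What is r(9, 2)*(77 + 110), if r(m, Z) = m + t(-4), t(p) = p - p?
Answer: 1683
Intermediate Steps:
t(p) = 0
r(m, Z) = m (r(m, Z) = m + 0 = m)
r(9, 2)*(77 + 110) = 9*(77 + 110) = 9*187 = 1683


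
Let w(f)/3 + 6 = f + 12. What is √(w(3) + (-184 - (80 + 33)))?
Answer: 3*I*√30 ≈ 16.432*I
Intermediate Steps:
w(f) = 18 + 3*f (w(f) = -18 + 3*(f + 12) = -18 + 3*(12 + f) = -18 + (36 + 3*f) = 18 + 3*f)
√(w(3) + (-184 - (80 + 33))) = √((18 + 3*3) + (-184 - (80 + 33))) = √((18 + 9) + (-184 - 1*113)) = √(27 + (-184 - 113)) = √(27 - 297) = √(-270) = 3*I*√30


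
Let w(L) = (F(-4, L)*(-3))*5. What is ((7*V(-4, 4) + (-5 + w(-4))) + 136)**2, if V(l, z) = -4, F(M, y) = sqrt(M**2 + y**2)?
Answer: 17809 - 12360*sqrt(2) ≈ 329.32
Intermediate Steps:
w(L) = -15*sqrt(16 + L**2) (w(L) = (sqrt((-4)**2 + L**2)*(-3))*5 = (sqrt(16 + L**2)*(-3))*5 = -3*sqrt(16 + L**2)*5 = -15*sqrt(16 + L**2))
((7*V(-4, 4) + (-5 + w(-4))) + 136)**2 = ((7*(-4) + (-5 - 15*sqrt(16 + (-4)**2))) + 136)**2 = ((-28 + (-5 - 15*sqrt(16 + 16))) + 136)**2 = ((-28 + (-5 - 60*sqrt(2))) + 136)**2 = ((-33 - 60*sqrt(2)) + 136)**2 = (103 - 60*sqrt(2))**2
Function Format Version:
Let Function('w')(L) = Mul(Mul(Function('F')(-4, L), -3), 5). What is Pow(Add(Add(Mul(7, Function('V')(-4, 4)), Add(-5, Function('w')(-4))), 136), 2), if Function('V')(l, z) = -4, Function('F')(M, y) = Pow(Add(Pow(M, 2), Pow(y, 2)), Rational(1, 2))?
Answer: Add(17809, Mul(-12360, Pow(2, Rational(1, 2)))) ≈ 329.32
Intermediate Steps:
Function('w')(L) = Mul(-15, Pow(Add(16, Pow(L, 2)), Rational(1, 2))) (Function('w')(L) = Mul(Mul(Pow(Add(Pow(-4, 2), Pow(L, 2)), Rational(1, 2)), -3), 5) = Mul(Mul(Pow(Add(16, Pow(L, 2)), Rational(1, 2)), -3), 5) = Mul(Mul(-3, Pow(Add(16, Pow(L, 2)), Rational(1, 2))), 5) = Mul(-15, Pow(Add(16, Pow(L, 2)), Rational(1, 2))))
Pow(Add(Add(Mul(7, Function('V')(-4, 4)), Add(-5, Function('w')(-4))), 136), 2) = Pow(Add(Add(Mul(7, -4), Add(-5, Mul(-15, Pow(Add(16, Pow(-4, 2)), Rational(1, 2))))), 136), 2) = Pow(Add(Add(-28, Add(-5, Mul(-15, Pow(Add(16, 16), Rational(1, 2))))), 136), 2) = Pow(Add(Add(-28, Add(-5, Mul(-15, Pow(32, Rational(1, 2))))), 136), 2) = Pow(Add(Add(-28, Add(-5, Mul(-15, Mul(4, Pow(2, Rational(1, 2)))))), 136), 2) = Pow(Add(Add(-28, Add(-5, Mul(-60, Pow(2, Rational(1, 2))))), 136), 2) = Pow(Add(Add(-33, Mul(-60, Pow(2, Rational(1, 2)))), 136), 2) = Pow(Add(103, Mul(-60, Pow(2, Rational(1, 2)))), 2)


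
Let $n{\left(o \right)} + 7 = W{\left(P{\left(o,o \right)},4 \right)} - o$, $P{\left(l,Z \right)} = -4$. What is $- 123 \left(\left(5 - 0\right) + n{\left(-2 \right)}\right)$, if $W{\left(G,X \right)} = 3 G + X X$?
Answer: $-492$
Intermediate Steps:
$W{\left(G,X \right)} = X^{2} + 3 G$ ($W{\left(G,X \right)} = 3 G + X^{2} = X^{2} + 3 G$)
$n{\left(o \right)} = -3 - o$ ($n{\left(o \right)} = -7 - \left(12 - 16 + o\right) = -7 - \left(-4 + o\right) = -3 - o$)
$- 123 \left(\left(5 - 0\right) + n{\left(-2 \right)}\right) = - 123 \left(\left(5 - 0\right) - 1\right) = - 123 \left(\left(5 + 0\right) + \left(-3 + 2\right)\right) = - 123 \left(5 - 1\right) = \left(-123\right) 4 = -492$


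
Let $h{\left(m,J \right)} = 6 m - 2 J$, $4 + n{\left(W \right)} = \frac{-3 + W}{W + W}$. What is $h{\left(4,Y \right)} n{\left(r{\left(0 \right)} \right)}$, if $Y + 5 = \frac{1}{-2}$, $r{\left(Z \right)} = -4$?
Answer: $- \frac{875}{8} \approx -109.38$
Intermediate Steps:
$n{\left(W \right)} = -4 + \frac{-3 + W}{2 W}$ ($n{\left(W \right)} = -4 + \frac{-3 + W}{W + W} = -4 + \frac{-3 + W}{2 W}$)
$Y = - \frac{11}{2}$ ($Y = -5 + \frac{1}{-2} = -5 - \frac{1}{2} = - \frac{11}{2} \approx -5.5$)
$h{\left(m,J \right)} = - 2 J + 6 m$
$h{\left(4,Y \right)} n{\left(r{\left(0 \right)} \right)} = \left(\left(-2\right) \left(- \frac{11}{2}\right) + 6 \cdot 4\right) \frac{-3 - -28}{2 \left(-4\right)} = \left(11 + 24\right) \frac{1}{2} \left(- \frac{1}{4}\right) \left(-3 + 28\right) = 35 \cdot \frac{1}{2} \left(- \frac{1}{4}\right) 25 = 35 \left(- \frac{25}{8}\right) = - \frac{875}{8}$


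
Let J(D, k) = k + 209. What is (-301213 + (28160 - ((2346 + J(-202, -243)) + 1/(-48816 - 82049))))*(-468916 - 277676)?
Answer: 3843417297058944/18695 ≈ 2.0559e+11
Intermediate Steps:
J(D, k) = 209 + k
(-301213 + (28160 - ((2346 + J(-202, -243)) + 1/(-48816 - 82049))))*(-468916 - 277676) = (-301213 + (28160 - ((2346 + (209 - 243)) + 1/(-48816 - 82049))))*(-468916 - 277676) = (-301213 + (28160 - ((2346 - 34) + 1/(-130865))))*(-746592) = (-301213 + (28160 - (2312 - 1/130865)))*(-746592) = (-301213 + (28160 - 1*302559879/130865))*(-746592) = (-301213 + (28160 - 302559879/130865))*(-746592) = (-301213 + 3382598521/130865)*(-746592) = -36035640724/130865*(-746592) = 3843417297058944/18695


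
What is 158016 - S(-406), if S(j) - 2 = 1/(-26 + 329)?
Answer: 47878241/303 ≈ 1.5801e+5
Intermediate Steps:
S(j) = 607/303 (S(j) = 2 + 1/(-26 + 329) = 2 + 1/303 = 607/303)
158016 - S(-406) = 158016 - 1*607/303 = 158016 - 607/303 = 47878241/303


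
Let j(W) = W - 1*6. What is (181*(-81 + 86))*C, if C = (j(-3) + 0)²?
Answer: 73305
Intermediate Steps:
j(W) = -6 + W (j(W) = W - 6 = -6 + W)
C = 81 (C = ((-6 - 3) + 0)² = (-9 + 0)² = (-9)² = 81)
(181*(-81 + 86))*C = (181*(-81 + 86))*81 = (181*5)*81 = 905*81 = 73305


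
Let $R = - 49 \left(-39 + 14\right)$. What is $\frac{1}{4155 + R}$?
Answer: $\frac{1}{5380} \approx 0.00018587$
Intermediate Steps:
$R = 1225$ ($R = \left(-49\right) \left(-25\right) = 1225$)
$\frac{1}{4155 + R} = \frac{1}{4155 + 1225} = \frac{1}{5380}$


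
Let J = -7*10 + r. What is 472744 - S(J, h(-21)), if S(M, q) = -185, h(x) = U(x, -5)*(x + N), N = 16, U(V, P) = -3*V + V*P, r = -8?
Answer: 472929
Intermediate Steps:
U(V, P) = -3*V + P*V
h(x) = -8*x*(16 + x) (h(x) = (x*(-3 - 5))*(x + 16) = (x*(-8))*(16 + x) = (-8*x)*(16 + x) = -8*x*(16 + x))
J = -78 (J = -7*10 - 8 = -70 - 8 = -78)
472744 - S(J, h(-21)) = 472744 - 1*(-185) = 472744 + 185 = 472929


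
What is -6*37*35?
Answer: -7770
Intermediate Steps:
-6*37*35 = -222*35 = -7770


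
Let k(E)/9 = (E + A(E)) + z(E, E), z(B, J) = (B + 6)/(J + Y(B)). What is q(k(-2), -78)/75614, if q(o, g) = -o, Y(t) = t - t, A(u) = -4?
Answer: 36/37807 ≈ 0.00095220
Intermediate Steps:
Y(t) = 0
z(B, J) = (6 + B)/J (z(B, J) = (B + 6)/(J + 0) = (6 + B)/J)
k(E) = -36 + 9*E + 9*(6 + E)/E (k(E) = 9*((E - 4) + (6 + E)/E) = 9*((-4 + E) + (6 + E)/E) = 9*(-4 + E + (6 + E)/E) = -36 + 9*E + 9*(6 + E)/E)
q(k(-2), -78)/75614 = -(-27 + 9*(-2) + 54/(-2))/75614 = -(-27 - 18 + 54*(-1/2))*(1/75614) = -(-27 - 18 - 27)*(1/75614) = -1*(-72)*(1/75614) = 72*(1/75614) = 36/37807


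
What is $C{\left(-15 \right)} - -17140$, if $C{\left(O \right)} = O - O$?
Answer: $17140$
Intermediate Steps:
$C{\left(O \right)} = 0$
$C{\left(-15 \right)} - -17140 = 0 - -17140 = 0 + 17140 = 17140$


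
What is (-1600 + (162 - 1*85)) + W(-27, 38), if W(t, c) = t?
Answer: -1550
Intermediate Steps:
(-1600 + (162 - 1*85)) + W(-27, 38) = (-1600 + (162 - 1*85)) - 27 = (-1600 + (162 - 85)) - 27 = (-1600 + 77) - 27 = -1523 - 27 = -1550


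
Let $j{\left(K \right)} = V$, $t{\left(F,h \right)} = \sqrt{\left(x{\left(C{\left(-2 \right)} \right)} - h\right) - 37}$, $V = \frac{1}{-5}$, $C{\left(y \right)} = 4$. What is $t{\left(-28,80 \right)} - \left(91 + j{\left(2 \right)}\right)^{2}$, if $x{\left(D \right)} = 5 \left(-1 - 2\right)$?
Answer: $- \frac{206116}{25} + 2 i \sqrt{33} \approx -8244.6 + 11.489 i$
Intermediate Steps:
$x{\left(D \right)} = -15$ ($x{\left(D \right)} = 5 \left(-3\right) = -15$)
$V = - \frac{1}{5} \approx -0.2$
$t{\left(F,h \right)} = \sqrt{-52 - h}$ ($t{\left(F,h \right)} = \sqrt{\left(-15 - h\right) - 37} = \sqrt{-52 - h}$)
$j{\left(K \right)} = - \frac{1}{5}$
$t{\left(-28,80 \right)} - \left(91 + j{\left(2 \right)}\right)^{2} = \sqrt{-52 - 80} - \left(91 - \frac{1}{5}\right)^{2} = \sqrt{-52 - 80} - \left(\frac{454}{5}\right)^{2} = \sqrt{-132} - \frac{206116}{25} = 2 i \sqrt{33} - \frac{206116}{25} = - \frac{206116}{25} + 2 i \sqrt{33}$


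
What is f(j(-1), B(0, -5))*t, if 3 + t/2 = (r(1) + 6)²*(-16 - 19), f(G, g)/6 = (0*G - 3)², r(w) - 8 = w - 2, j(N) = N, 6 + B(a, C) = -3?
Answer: -639144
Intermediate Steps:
B(a, C) = -9 (B(a, C) = -6 - 3 = -9)
r(w) = 6 + w (r(w) = 8 + (w - 2) = 8 + (-2 + w) = 6 + w)
f(G, g) = 54 (f(G, g) = 6*(0*G - 3)² = 6*(0 - 3)² = 6*(-3)² = 6*9 = 54)
t = -11836 (t = -6 + 2*(((6 + 1) + 6)²*(-16 - 19)) = -6 + 2*((7 + 6)²*(-35)) = -6 + 2*(13²*(-35)) = -6 + 2*(169*(-35)) = -6 + 2*(-5915) = -6 - 11830 = -11836)
f(j(-1), B(0, -5))*t = 54*(-11836) = -639144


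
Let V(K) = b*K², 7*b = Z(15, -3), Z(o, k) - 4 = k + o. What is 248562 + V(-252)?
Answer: 393714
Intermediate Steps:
Z(o, k) = 4 + k + o (Z(o, k) = 4 + (k + o) = 4 + k + o)
b = 16/7 (b = (4 - 3 + 15)/7 = (⅐)*16 = 16/7 ≈ 2.2857)
V(K) = 16*K²/7
248562 + V(-252) = 248562 + (16/7)*(-252)² = 248562 + (16/7)*63504 = 248562 + 145152 = 393714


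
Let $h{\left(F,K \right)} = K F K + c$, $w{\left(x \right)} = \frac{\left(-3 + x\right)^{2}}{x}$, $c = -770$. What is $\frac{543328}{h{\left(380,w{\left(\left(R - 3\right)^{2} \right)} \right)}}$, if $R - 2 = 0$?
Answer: $\frac{271664}{2655} \approx 102.32$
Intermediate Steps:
$R = 2$ ($R = 2 + 0 = 2$)
$w{\left(x \right)} = \frac{\left(-3 + x\right)^{2}}{x}$
$h{\left(F,K \right)} = -770 + F K^{2}$ ($h{\left(F,K \right)} = K F K - 770 = F K K - 770 = F K^{2} - 770 = -770 + F K^{2}$)
$\frac{543328}{h{\left(380,w{\left(\left(R - 3\right)^{2} \right)} \right)}} = \frac{543328}{-770 + 380 \left(\frac{\left(-3 + \left(2 - 3\right)^{2}\right)^{2}}{\left(2 - 3\right)^{2}}\right)^{2}} = \frac{543328}{-770 + 380 \left(\frac{\left(-3 + \left(-1\right)^{2}\right)^{2}}{\left(-1\right)^{2}}\right)^{2}} = \frac{543328}{-770 + 380 \left(\frac{\left(-3 + 1\right)^{2}}{1}\right)^{2}} = \frac{543328}{-770 + 380 \left(1 \left(-2\right)^{2}\right)^{2}} = \frac{543328}{-770 + 380 \left(1 \cdot 4\right)^{2}} = \frac{543328}{-770 + 380 \cdot 4^{2}} = \frac{543328}{-770 + 380 \cdot 16} = \frac{543328}{-770 + 6080} = \frac{543328}{5310} = 543328 \cdot \frac{1}{5310} = \frac{271664}{2655}$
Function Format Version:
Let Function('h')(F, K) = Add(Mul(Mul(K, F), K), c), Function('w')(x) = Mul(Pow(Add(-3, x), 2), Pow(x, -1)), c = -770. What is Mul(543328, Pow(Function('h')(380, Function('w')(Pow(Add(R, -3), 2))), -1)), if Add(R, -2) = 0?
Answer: Rational(271664, 2655) ≈ 102.32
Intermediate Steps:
R = 2 (R = Add(2, 0) = 2)
Function('w')(x) = Mul(Pow(x, -1), Pow(Add(-3, x), 2))
Function('h')(F, K) = Add(-770, Mul(F, Pow(K, 2))) (Function('h')(F, K) = Add(Mul(Mul(K, F), K), -770) = Add(Mul(Mul(F, K), K), -770) = Add(Mul(F, Pow(K, 2)), -770) = Add(-770, Mul(F, Pow(K, 2))))
Mul(543328, Pow(Function('h')(380, Function('w')(Pow(Add(R, -3), 2))), -1)) = Mul(543328, Pow(Add(-770, Mul(380, Pow(Mul(Pow(Pow(Add(2, -3), 2), -1), Pow(Add(-3, Pow(Add(2, -3), 2)), 2)), 2))), -1)) = Mul(543328, Pow(Add(-770, Mul(380, Pow(Mul(Pow(Pow(-1, 2), -1), Pow(Add(-3, Pow(-1, 2)), 2)), 2))), -1)) = Mul(543328, Pow(Add(-770, Mul(380, Pow(Mul(Pow(1, -1), Pow(Add(-3, 1), 2)), 2))), -1)) = Mul(543328, Pow(Add(-770, Mul(380, Pow(Mul(1, Pow(-2, 2)), 2))), -1)) = Mul(543328, Pow(Add(-770, Mul(380, Pow(Mul(1, 4), 2))), -1)) = Mul(543328, Pow(Add(-770, Mul(380, Pow(4, 2))), -1)) = Mul(543328, Pow(Add(-770, Mul(380, 16)), -1)) = Mul(543328, Pow(Add(-770, 6080), -1)) = Mul(543328, Pow(5310, -1)) = Mul(543328, Rational(1, 5310)) = Rational(271664, 2655)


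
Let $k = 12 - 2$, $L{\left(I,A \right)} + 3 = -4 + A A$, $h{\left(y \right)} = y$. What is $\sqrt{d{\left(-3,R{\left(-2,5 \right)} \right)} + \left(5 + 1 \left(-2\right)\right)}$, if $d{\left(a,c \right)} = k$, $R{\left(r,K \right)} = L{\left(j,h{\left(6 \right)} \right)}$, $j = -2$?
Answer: $\sqrt{13} \approx 3.6056$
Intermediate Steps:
$L{\left(I,A \right)} = -7 + A^{2}$ ($L{\left(I,A \right)} = -3 + \left(-4 + A A\right) = -3 + \left(-4 + A^{2}\right) = -7 + A^{2}$)
$R{\left(r,K \right)} = 29$ ($R{\left(r,K \right)} = -7 + 6^{2} = -7 + 36 = 29$)
$k = 10$
$d{\left(a,c \right)} = 10$
$\sqrt{d{\left(-3,R{\left(-2,5 \right)} \right)} + \left(5 + 1 \left(-2\right)\right)} = \sqrt{10 + \left(5 + 1 \left(-2\right)\right)} = \sqrt{10 + \left(5 - 2\right)} = \sqrt{10 + 3} = \sqrt{13}$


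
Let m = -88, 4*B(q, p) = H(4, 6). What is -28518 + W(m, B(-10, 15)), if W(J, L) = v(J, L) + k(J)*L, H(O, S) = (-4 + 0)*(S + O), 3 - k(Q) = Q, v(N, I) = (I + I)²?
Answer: -29028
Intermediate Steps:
v(N, I) = 4*I² (v(N, I) = (2*I)² = 4*I²)
k(Q) = 3 - Q
H(O, S) = -4*O - 4*S (H(O, S) = -4*(O + S) = -4*O - 4*S)
B(q, p) = -10 (B(q, p) = (-4*4 - 4*6)/4 = (-16 - 24)/4 = (¼)*(-40) = -10)
W(J, L) = 4*L² + L*(3 - J) (W(J, L) = 4*L² + (3 - J)*L = 4*L² + L*(3 - J))
-28518 + W(m, B(-10, 15)) = -28518 - 10*(3 - 1*(-88) + 4*(-10)) = -28518 - 10*(3 + 88 - 40) = -28518 - 10*51 = -28518 - 510 = -29028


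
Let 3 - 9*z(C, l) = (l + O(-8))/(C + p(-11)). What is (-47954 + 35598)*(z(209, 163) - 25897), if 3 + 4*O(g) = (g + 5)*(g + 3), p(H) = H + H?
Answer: 538527067136/1683 ≈ 3.1998e+8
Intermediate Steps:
p(H) = 2*H
O(g) = -3/4 + (3 + g)*(5 + g)/4 (O(g) = -3/4 + ((g + 5)*(g + 3))/4 = -3/4 + ((5 + g)*(3 + g))/4 = -3/4 + ((3 + g)*(5 + g))/4 = -3/4 + (3 + g)*(5 + g)/4)
z(C, l) = 1/3 - (3 + l)/(9*(-22 + C)) (z(C, l) = 1/3 - (l + (3 + 2*(-8) + (1/4)*(-8)**2))/(9*(C + 2*(-11))) = 1/3 - (l + (3 - 16 + (1/4)*64))/(9*(C - 22)) = 1/3 - (l + (3 - 16 + 16))/(9*(-22 + C)) = 1/3 - (l + 3)/(9*(-22 + C)) = 1/3 - (3 + l)/(9*(-22 + C)))
(-47954 + 35598)*(z(209, 163) - 25897) = (-47954 + 35598)*((-69 - 1*163 + 3*209)/(9*(-22 + 209)) - 25897) = -12356*((1/9)*(-69 - 163 + 627)/187 - 25897) = -12356*((1/9)*(1/187)*395 - 25897) = -12356*(395/1683 - 25897) = -12356*(-43584256/1683) = 538527067136/1683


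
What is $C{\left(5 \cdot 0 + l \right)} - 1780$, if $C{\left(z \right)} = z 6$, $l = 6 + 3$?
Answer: $-1726$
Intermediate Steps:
$l = 9$
$C{\left(z \right)} = 6 z$
$C{\left(5 \cdot 0 + l \right)} - 1780 = 6 \left(5 \cdot 0 + 9\right) - 1780 = 6 \left(0 + 9\right) - 1780 = 6 \cdot 9 - 1780 = 54 - 1780 = -1726$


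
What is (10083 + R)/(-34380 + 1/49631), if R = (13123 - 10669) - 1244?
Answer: -560482883/1706313779 ≈ -0.32848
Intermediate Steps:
R = 1210 (R = 2454 - 1244 = 1210)
(10083 + R)/(-34380 + 1/49631) = (10083 + 1210)/(-34380 + 1/49631) = 11293/(-34380 + 1/49631) = 11293/(-1706313779/49631) = 11293*(-49631/1706313779) = -560482883/1706313779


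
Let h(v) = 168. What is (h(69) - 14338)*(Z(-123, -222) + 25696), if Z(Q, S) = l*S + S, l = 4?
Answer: -348383620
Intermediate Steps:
Z(Q, S) = 5*S (Z(Q, S) = 4*S + S = 5*S)
(h(69) - 14338)*(Z(-123, -222) + 25696) = (168 - 14338)*(5*(-222) + 25696) = -14170*(-1110 + 25696) = -14170*24586 = -348383620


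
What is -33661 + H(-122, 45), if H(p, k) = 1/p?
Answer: -4106643/122 ≈ -33661.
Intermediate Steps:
-33661 + H(-122, 45) = -33661 + 1/(-122) = -33661 - 1/122 = -4106643/122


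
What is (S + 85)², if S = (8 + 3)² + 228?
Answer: 188356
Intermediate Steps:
S = 349 (S = 11² + 228 = 121 + 228 = 349)
(S + 85)² = (349 + 85)² = 434² = 188356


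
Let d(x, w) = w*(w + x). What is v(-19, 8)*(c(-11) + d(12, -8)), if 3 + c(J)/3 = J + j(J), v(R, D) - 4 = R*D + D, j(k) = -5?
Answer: 12460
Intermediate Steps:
v(R, D) = 4 + D + D*R (v(R, D) = 4 + (R*D + D) = 4 + (D*R + D) = 4 + (D + D*R) = 4 + D + D*R)
c(J) = -24 + 3*J (c(J) = -9 + 3*(J - 5) = -9 + 3*(-5 + J) = -9 + (-15 + 3*J) = -24 + 3*J)
v(-19, 8)*(c(-11) + d(12, -8)) = (4 + 8 + 8*(-19))*((-24 + 3*(-11)) - 8*(-8 + 12)) = (4 + 8 - 152)*((-24 - 33) - 8*4) = -140*(-57 - 32) = -140*(-89) = 12460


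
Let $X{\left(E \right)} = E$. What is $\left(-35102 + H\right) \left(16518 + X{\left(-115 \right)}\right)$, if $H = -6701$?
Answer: $-685694609$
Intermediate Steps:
$\left(-35102 + H\right) \left(16518 + X{\left(-115 \right)}\right) = \left(-35102 - 6701\right) \left(16518 - 115\right) = \left(-41803\right) 16403 = -685694609$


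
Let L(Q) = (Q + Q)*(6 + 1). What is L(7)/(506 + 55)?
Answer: 98/561 ≈ 0.17469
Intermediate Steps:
L(Q) = 14*Q (L(Q) = (2*Q)*7 = 14*Q)
L(7)/(506 + 55) = (14*7)/(506 + 55) = 98/561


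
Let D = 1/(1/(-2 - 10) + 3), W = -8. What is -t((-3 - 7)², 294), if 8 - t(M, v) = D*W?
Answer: -376/35 ≈ -10.743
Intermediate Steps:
D = 12/35 (D = 1/(1/(-12) + 3) = 1/(-1/12 + 3) = 1/(35/12) = 12/35 ≈ 0.34286)
t(M, v) = 376/35 (t(M, v) = 8 - 12*(-8)/35 = 8 - 1*(-96/35) = 8 + 96/35 = 376/35)
-t((-3 - 7)², 294) = -1*376/35 = -376/35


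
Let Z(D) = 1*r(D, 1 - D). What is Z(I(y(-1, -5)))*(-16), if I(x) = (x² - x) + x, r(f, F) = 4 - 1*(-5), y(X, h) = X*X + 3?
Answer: -144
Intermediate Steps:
y(X, h) = 3 + X² (y(X, h) = X² + 3 = 3 + X²)
r(f, F) = 9 (r(f, F) = 4 + 5 = 9)
I(x) = x²
Z(D) = 9 (Z(D) = 1*9 = 9)
Z(I(y(-1, -5)))*(-16) = 9*(-16) = -144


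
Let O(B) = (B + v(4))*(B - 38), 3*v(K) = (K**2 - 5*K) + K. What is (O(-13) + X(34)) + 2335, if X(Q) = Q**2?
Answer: 4154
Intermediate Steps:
v(K) = -4*K/3 + K**2/3 (v(K) = ((K**2 - 5*K) + K)/3 = (K**2 - 4*K)/3 = -4*K/3 + K**2/3)
O(B) = B*(-38 + B) (O(B) = (B + (1/3)*4*(-4 + 4))*(B - 38) = (B + (1/3)*4*0)*(-38 + B) = (B + 0)*(-38 + B) = B*(-38 + B))
(O(-13) + X(34)) + 2335 = (-13*(-38 - 13) + 34**2) + 2335 = (-13*(-51) + 1156) + 2335 = (663 + 1156) + 2335 = 1819 + 2335 = 4154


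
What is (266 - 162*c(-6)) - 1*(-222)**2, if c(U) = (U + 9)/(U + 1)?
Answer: -244604/5 ≈ -48921.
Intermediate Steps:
c(U) = (9 + U)/(1 + U)
(266 - 162*c(-6)) - 1*(-222)**2 = (266 - 162*(9 - 6)/(1 - 6)) - 1*(-222)**2 = (266 - 162*3/(-5)) - 1*49284 = (266 - (-162)*3/5) - 49284 = (266 - 162*(-3/5)) - 49284 = (266 + 486/5) - 49284 = 1816/5 - 49284 = -244604/5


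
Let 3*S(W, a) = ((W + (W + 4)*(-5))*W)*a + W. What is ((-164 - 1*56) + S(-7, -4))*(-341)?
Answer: 151063/3 ≈ 50354.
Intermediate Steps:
S(W, a) = W/3 + W*a*(-20 - 4*W)/3 (S(W, a) = (((W + (W + 4)*(-5))*W)*a + W)/3 = (((W + (4 + W)*(-5))*W)*a + W)/3 = (((W + (-20 - 5*W))*W)*a + W)/3 = (((-20 - 4*W)*W)*a + W)/3 = ((W*(-20 - 4*W))*a + W)/3 = (W*a*(-20 - 4*W) + W)/3 = (W + W*a*(-20 - 4*W))/3 = W/3 + W*a*(-20 - 4*W)/3)
((-164 - 1*56) + S(-7, -4))*(-341) = ((-164 - 1*56) + (⅓)*(-7)*(1 - 20*(-4) - 4*(-7)*(-4)))*(-341) = ((-164 - 56) + (⅓)*(-7)*(1 + 80 - 112))*(-341) = (-220 + (⅓)*(-7)*(-31))*(-341) = (-220 + 217/3)*(-341) = -443/3*(-341) = 151063/3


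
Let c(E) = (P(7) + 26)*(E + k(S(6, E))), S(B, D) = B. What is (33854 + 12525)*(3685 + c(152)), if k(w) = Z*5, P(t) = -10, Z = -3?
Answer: 272569383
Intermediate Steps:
k(w) = -15 (k(w) = -3*5 = -15)
c(E) = -240 + 16*E (c(E) = (-10 + 26)*(E - 15) = 16*(-15 + E) = -240 + 16*E)
(33854 + 12525)*(3685 + c(152)) = (33854 + 12525)*(3685 + (-240 + 16*152)) = 46379*(3685 + (-240 + 2432)) = 46379*(3685 + 2192) = 46379*5877 = 272569383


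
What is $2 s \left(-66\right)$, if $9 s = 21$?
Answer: $-308$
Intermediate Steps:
$s = \frac{7}{3}$ ($s = \frac{1}{9} \cdot 21 = \frac{7}{3} \approx 2.3333$)
$2 s \left(-66\right) = 2 \cdot \frac{7}{3} \left(-66\right) = 2 \left(-154\right) = -308$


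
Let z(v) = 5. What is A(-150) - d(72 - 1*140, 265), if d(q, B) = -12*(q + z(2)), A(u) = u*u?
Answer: 21744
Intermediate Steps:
A(u) = u²
d(q, B) = -60 - 12*q (d(q, B) = -12*(q + 5) = -12*(5 + q) = -60 - 12*q)
A(-150) - d(72 - 1*140, 265) = (-150)² - (-60 - 12*(72 - 1*140)) = 22500 - (-60 - 12*(72 - 140)) = 22500 - (-60 - 12*(-68)) = 22500 - (-60 + 816) = 22500 - 1*756 = 22500 - 756 = 21744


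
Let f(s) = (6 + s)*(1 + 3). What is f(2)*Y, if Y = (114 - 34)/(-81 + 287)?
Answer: 1280/103 ≈ 12.427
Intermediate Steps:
f(s) = 24 + 4*s (f(s) = (6 + s)*4 = 24 + 4*s)
Y = 40/103 (Y = 80/206 = 80*(1/206) = 40/103 ≈ 0.38835)
f(2)*Y = (24 + 4*2)*(40/103) = (24 + 8)*(40/103) = 32*(40/103) = 1280/103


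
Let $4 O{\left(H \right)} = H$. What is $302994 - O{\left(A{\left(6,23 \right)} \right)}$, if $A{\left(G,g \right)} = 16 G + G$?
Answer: $\frac{605937}{2} \approx 3.0297 \cdot 10^{5}$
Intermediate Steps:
$A{\left(G,g \right)} = 17 G$
$O{\left(H \right)} = \frac{H}{4}$
$302994 - O{\left(A{\left(6,23 \right)} \right)} = 302994 - \frac{17 \cdot 6}{4} = 302994 - \frac{1}{4} \cdot 102 = 302994 - \frac{51}{2} = \frac{605937}{2}$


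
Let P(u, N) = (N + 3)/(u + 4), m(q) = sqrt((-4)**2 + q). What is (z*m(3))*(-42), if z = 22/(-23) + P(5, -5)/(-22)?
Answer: 30170*sqrt(19)/759 ≈ 173.26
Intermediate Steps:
m(q) = sqrt(16 + q)
P(u, N) = (3 + N)/(4 + u)
z = -2155/2277 (z = 22/(-23) + ((3 - 5)/(4 + 5))/(-22) = 22*(-1/23) + (-2/9)*(-1/22) = -22/23 + ((1/9)*(-2))*(-1/22) = -22/23 - 2/9*(-1/22) = -22/23 + 1/99 = -2155/2277 ≈ -0.94642)
(z*m(3))*(-42) = -2155*sqrt(16 + 3)/2277*(-42) = -2155*sqrt(19)/2277*(-42) = 30170*sqrt(19)/759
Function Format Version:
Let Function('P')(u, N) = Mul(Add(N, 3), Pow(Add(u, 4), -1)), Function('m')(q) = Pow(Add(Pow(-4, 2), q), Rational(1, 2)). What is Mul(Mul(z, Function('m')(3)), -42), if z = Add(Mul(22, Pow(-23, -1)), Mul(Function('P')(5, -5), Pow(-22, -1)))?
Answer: Mul(Rational(30170, 759), Pow(19, Rational(1, 2))) ≈ 173.26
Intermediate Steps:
Function('m')(q) = Pow(Add(16, q), Rational(1, 2))
Function('P')(u, N) = Mul(Pow(Add(4, u), -1), Add(3, N)) (Function('P')(u, N) = Mul(Add(3, N), Pow(Add(4, u), -1)) = Mul(Pow(Add(4, u), -1), Add(3, N)))
z = Rational(-2155, 2277) (z = Add(Mul(22, Pow(-23, -1)), Mul(Mul(Pow(Add(4, 5), -1), Add(3, -5)), Pow(-22, -1))) = Add(Mul(22, Rational(-1, 23)), Mul(Mul(Pow(9, -1), -2), Rational(-1, 22))) = Add(Rational(-22, 23), Mul(Mul(Rational(1, 9), -2), Rational(-1, 22))) = Add(Rational(-22, 23), Mul(Rational(-2, 9), Rational(-1, 22))) = Add(Rational(-22, 23), Rational(1, 99)) = Rational(-2155, 2277) ≈ -0.94642)
Mul(Mul(z, Function('m')(3)), -42) = Mul(Mul(Rational(-2155, 2277), Pow(Add(16, 3), Rational(1, 2))), -42) = Mul(Mul(Rational(-2155, 2277), Pow(19, Rational(1, 2))), -42) = Mul(Rational(30170, 759), Pow(19, Rational(1, 2)))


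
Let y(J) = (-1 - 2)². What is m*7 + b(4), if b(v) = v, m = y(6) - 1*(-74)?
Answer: 585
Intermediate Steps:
y(J) = 9 (y(J) = (-3)² = 9)
m = 83 (m = 9 - 1*(-74) = 9 + 74 = 83)
m*7 + b(4) = 83*7 + 4 = 581 + 4 = 585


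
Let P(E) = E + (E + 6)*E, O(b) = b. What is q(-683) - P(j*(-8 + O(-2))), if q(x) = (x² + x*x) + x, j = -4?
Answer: 930415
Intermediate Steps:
P(E) = E + E*(6 + E) (P(E) = E + (6 + E)*E = E + E*(6 + E))
q(x) = x + 2*x² (q(x) = (x² + x²) + x = 2*x² + x = x + 2*x²)
q(-683) - P(j*(-8 + O(-2))) = -683*(1 + 2*(-683)) - (-4*(-8 - 2))*(7 - 4*(-8 - 2)) = -683*(1 - 1366) - (-4*(-10))*(7 - 4*(-10)) = -683*(-1365) - 40*(7 + 40) = 932295 - 40*47 = 932295 - 1*1880 = 932295 - 1880 = 930415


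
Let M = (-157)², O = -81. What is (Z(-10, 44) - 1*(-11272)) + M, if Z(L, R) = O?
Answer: 35840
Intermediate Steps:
Z(L, R) = -81
M = 24649
(Z(-10, 44) - 1*(-11272)) + M = (-81 - 1*(-11272)) + 24649 = (-81 + 11272) + 24649 = 11191 + 24649 = 35840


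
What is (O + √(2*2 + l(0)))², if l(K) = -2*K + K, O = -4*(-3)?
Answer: 196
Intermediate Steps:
O = 12
l(K) = -K
(O + √(2*2 + l(0)))² = (12 + √(2*2 - 1*0))² = (12 + √(4 + 0))² = (12 + √4)² = (12 + 2)² = 14² = 196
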